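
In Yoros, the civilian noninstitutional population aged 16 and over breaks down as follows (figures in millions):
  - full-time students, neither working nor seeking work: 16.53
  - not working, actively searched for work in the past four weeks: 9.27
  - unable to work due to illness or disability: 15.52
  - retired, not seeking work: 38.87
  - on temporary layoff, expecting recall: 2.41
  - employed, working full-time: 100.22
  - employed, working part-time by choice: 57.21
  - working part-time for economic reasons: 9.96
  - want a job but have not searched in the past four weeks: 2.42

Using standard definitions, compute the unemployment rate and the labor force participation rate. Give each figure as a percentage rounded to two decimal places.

Unemployment rate ≈ 6.52%; labor force participation rate ≈ 70.94%.

Employed = 100.22 + 57.21 + 9.96 = 167.39 million (anyone who worked, including part-time for economic reasons, counts as employed).
Unemployed = 9.27 + 2.41 = 11.68 million (jobless and actively searching, or on temporary layoff).
Labor force = 167.39 + 11.68 = 179.07 million.
Not in labor force = 16.53 + 15.52 + 38.87 + 2.42 = 73.34 million (those not working and not actively searching are outside the labor force — including those who want a job but have given up searching).
Civilian working-age population = 179.07 + 73.34 = 252.41 million.
Unemployment rate = 11.68 / 179.07 = 6.52%.
Labor force participation rate = 179.07 / 252.41 = 70.94%.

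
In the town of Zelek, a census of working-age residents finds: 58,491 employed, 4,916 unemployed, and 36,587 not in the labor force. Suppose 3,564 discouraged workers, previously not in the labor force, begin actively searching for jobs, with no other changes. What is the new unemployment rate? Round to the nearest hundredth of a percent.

Initially, labor force = 58,491 + 4,916 = 63,407, so u = 4,916/63,407 = 7.75%.
After the change, unemployed and labor force both rise by 3,564 → E = 58,491, U = 8,480, labor force = 66,971.
New unemployment rate = 8,480 / 66,971 = 12.66%.

New unemployment rate ≈ 12.66%.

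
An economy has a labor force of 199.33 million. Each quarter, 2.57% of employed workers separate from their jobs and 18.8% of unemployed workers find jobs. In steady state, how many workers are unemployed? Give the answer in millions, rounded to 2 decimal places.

About 23.97 million are unemployed in steady state.

Steady-state unemployment rate u* = s/(s+f) = 2.57/(2.57+18.8) = 0.120262.
Unemployed = u* × labor force = 0.120262 × 199.33 ≈ 23.97 million.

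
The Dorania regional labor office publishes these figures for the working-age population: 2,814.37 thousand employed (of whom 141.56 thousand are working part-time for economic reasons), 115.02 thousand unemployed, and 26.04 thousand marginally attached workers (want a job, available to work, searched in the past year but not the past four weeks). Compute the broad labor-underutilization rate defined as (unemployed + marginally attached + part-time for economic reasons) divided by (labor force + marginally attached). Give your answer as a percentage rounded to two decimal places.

Broad underutilization rate ≈ 9.56%.

Labor force = 2,814.37 + 115.02 = 2,929.39 thousand.
Numerator = 115.02 + 26.04 + 141.56 = 282.62 thousand.
Denominator = 2,929.39 + 26.04 = 2,955.43 thousand.
Broad rate = 282.62 / 2,955.43 = 9.56%.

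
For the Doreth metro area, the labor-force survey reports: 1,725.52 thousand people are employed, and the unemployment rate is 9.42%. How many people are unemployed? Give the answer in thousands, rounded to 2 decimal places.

About 179.45 thousand are unemployed.

Let U be the number unemployed. The labor force is E + U, and U/(E+U) = 0.0942.
So U = 0.0942 × 1,725.52 / (1 − 0.0942) = 162.5440 / 0.9058 ≈ 179.45 thousand.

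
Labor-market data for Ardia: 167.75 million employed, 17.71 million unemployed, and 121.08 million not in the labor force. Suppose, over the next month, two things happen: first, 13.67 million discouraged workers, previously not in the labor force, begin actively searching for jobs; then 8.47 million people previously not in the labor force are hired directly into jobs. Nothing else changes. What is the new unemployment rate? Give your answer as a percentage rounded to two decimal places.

New unemployment rate ≈ 15.12%.

Initially, labor force = 167.75 + 17.71 = 185.46 million, so u = 17.71/185.46 = 9.55%.
After the first change, unemployed and labor force both rise by 13.67 → E = 167.75, U = 31.38, labor force = 199.13 million.
After the second change, employed and labor force both rise by 8.47; unemployed unchanged → E = 176.22, U = 31.38, labor force = 207.60 million.
New unemployment rate = 31.38 / 207.60 = 15.12%.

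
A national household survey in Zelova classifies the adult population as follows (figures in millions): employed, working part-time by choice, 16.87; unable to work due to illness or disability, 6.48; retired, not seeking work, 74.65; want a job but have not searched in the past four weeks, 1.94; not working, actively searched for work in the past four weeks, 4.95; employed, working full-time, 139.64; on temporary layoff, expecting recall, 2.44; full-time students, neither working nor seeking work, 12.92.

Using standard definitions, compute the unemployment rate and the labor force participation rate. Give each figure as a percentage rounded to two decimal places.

Unemployment rate ≈ 4.51%; labor force participation rate ≈ 63.07%.

Employed = 16.87 + 139.64 = 156.51 million.
Unemployed = 4.95 + 2.44 = 7.39 million (jobless and actively searching, or on temporary layoff).
Labor force = 156.51 + 7.39 = 163.90 million.
Not in labor force = 6.48 + 74.65 + 1.94 + 12.92 = 95.99 million (those not working and not actively searching are outside the labor force — including those who want a job but have given up searching).
Civilian working-age population = 163.90 + 95.99 = 259.89 million.
Unemployment rate = 7.39 / 163.90 = 4.51%.
Labor force participation rate = 163.90 / 259.89 = 63.07%.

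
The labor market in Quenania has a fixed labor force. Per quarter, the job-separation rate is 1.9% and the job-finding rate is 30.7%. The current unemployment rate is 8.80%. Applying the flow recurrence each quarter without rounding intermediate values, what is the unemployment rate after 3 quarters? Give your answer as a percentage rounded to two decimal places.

Unemployment rate after three quarters ≈ 6.74%.

With a fixed labor force, u_{t+1} = u_t + s·(1−u_t) − f·u_t = u_t·(1−s−f) + s.
Here 1−s−f = 0.674 and s = 0.019.
u_1 = 0.088000 × 0.674 + 0.019 = 0.078312.
u_2 = 0.078312 × 0.674 + 0.019 = 0.071782.
u_3 = 0.071782 × 0.674 + 0.019 = 0.067381.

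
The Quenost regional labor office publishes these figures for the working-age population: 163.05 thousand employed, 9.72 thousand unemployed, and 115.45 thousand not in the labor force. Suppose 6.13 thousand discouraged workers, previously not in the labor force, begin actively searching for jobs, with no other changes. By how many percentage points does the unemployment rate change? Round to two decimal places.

Initially, labor force = 163.05 + 9.72 = 172.77 thousand, so u = 9.72/172.77 = 5.63%.
After the change, unemployed and labor force both rise by 6.13 → E = 163.05, U = 15.85, labor force = 178.90 thousand.
New unemployment rate = 15.85 / 178.90 = 8.86%.
Change = 8.86% − 5.63% = +3.23 percentage points.

The unemployment rate changes by +3.23 percentage points.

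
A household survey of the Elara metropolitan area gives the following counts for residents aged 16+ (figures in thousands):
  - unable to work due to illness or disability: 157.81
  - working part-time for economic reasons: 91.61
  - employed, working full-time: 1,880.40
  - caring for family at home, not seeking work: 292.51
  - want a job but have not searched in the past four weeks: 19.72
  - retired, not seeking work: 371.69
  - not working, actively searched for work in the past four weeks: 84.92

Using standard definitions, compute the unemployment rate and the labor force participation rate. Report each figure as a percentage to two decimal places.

Unemployment rate ≈ 4.13%; labor force participation rate ≈ 70.96%.

Employed = 91.61 + 1,880.40 = 1,972.01 thousand (anyone who worked, including part-time for economic reasons, counts as employed).
Unemployed = 84.92 thousand.
Labor force = 1,972.01 + 84.92 = 2,056.93 thousand.
Not in labor force = 157.81 + 292.51 + 19.72 + 371.69 = 841.73 thousand (those not working and not actively searching are outside the labor force — including those who want a job but have given up searching).
Civilian working-age population = 2,056.93 + 841.73 = 2,898.66 thousand.
Unemployment rate = 84.92 / 2,056.93 = 4.13%.
Labor force participation rate = 2,056.93 / 2,898.66 = 70.96%.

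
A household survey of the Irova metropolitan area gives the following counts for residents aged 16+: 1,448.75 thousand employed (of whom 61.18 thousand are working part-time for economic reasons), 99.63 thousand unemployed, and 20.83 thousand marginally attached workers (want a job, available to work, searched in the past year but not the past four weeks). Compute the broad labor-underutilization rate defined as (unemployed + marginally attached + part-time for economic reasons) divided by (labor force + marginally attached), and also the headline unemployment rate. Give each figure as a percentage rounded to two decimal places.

Broad underutilization rate ≈ 11.58%; headline unemployment rate ≈ 6.43%.

Labor force = 1,448.75 + 99.63 = 1,548.38 thousand.
Numerator = 99.63 + 20.83 + 61.18 = 181.64 thousand.
Denominator = 1,548.38 + 20.83 = 1,569.21 thousand.
Broad rate = 181.64 / 1,569.21 = 11.58%.
Headline unemployment rate = 99.63 / 1,548.38 = 6.43%.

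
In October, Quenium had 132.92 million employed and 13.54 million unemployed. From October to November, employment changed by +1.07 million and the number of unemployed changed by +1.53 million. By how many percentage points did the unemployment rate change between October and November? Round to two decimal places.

The unemployment rate changed by +0.87 percentage points.

October: labor force = 132.92 + 13.54 = 146.46; u = 13.54/146.46 = 9.24%.
November: labor force = 133.99 + 15.07 = 149.06; u = 15.07/149.06 = 10.11%.
Change = 10.11% − 9.24% = +0.87 pp.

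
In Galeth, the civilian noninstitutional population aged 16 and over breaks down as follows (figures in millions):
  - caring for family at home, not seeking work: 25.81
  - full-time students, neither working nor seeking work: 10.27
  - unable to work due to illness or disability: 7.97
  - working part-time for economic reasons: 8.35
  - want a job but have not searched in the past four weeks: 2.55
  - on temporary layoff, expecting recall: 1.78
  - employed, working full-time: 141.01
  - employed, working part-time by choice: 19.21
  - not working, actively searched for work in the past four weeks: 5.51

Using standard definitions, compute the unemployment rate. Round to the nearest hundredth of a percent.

Employed = 8.35 + 141.01 + 19.21 = 168.57 million (anyone who worked, including part-time for economic reasons, counts as employed).
Unemployed = 1.78 + 5.51 = 7.29 million (jobless and actively searching, or on temporary layoff).
Labor force = 168.57 + 7.29 = 175.86 million.
Unemployment rate = 7.29 / 175.86 = 4.15%.

Unemployment rate ≈ 4.15%.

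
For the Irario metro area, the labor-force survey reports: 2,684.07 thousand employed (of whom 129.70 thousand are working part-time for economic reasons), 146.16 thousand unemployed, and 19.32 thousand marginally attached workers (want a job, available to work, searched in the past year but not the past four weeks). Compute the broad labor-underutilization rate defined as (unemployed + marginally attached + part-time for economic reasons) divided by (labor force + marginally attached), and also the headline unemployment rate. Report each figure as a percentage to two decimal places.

Labor force = 2,684.07 + 146.16 = 2,830.23 thousand.
Numerator = 146.16 + 19.32 + 129.70 = 295.18 thousand.
Denominator = 2,830.23 + 19.32 = 2,849.55 thousand.
Broad rate = 295.18 / 2,849.55 = 10.36%.
Headline unemployment rate = 146.16 / 2,830.23 = 5.16%.

Broad underutilization rate ≈ 10.36%; headline unemployment rate ≈ 5.16%.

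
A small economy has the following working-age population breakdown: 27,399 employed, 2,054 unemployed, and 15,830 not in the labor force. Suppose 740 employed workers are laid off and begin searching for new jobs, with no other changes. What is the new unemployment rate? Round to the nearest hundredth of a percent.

New unemployment rate ≈ 9.49%.

Initially, labor force = 27,399 + 2,054 = 29,453, so u = 2,054/29,453 = 6.97%.
After the change, employed falls and unemployed rises by 740; labor force unchanged → E = 26,659, U = 2,794, labor force = 29,453.
New unemployment rate = 2,794 / 29,453 = 9.49%.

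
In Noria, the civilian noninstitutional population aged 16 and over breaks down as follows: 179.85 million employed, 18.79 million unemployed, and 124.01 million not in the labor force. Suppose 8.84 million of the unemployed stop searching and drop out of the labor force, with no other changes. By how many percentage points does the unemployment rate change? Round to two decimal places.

Initially, labor force = 179.85 + 18.79 = 198.64 million, so u = 18.79/198.64 = 9.46%.
After the change, unemployed and labor force both fall by 8.84 → E = 179.85, U = 9.95, labor force = 189.80 million.
New unemployment rate = 9.95 / 189.80 = 5.24%.
Change = 5.24% − 9.46% = −4.22 percentage points.

The unemployment rate changes by −4.22 percentage points.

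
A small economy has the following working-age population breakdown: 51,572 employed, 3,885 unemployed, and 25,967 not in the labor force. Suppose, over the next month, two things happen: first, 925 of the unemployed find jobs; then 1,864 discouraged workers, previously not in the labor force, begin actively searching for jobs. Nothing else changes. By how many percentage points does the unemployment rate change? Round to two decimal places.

Initially, labor force = 51,572 + 3,885 = 55,457, so u = 3,885/55,457 = 7.01%.
After the first change, unemployed falls and employed rises by 925; labor force unchanged → E = 52,497, U = 2,960, labor force = 55,457.
After the second change, unemployed and labor force both rise by 1,864 → E = 52,497, U = 4,824, labor force = 57,321.
New unemployment rate = 4,824 / 57,321 = 8.42%.
Change = 8.42% − 7.01% = +1.41 percentage points.

The unemployment rate changes by +1.41 percentage points.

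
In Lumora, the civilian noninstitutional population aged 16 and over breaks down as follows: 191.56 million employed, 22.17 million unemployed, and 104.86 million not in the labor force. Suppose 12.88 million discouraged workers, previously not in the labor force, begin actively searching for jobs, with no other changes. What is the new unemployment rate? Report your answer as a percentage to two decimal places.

New unemployment rate ≈ 15.47%.

Initially, labor force = 191.56 + 22.17 = 213.73 million, so u = 22.17/213.73 = 10.37%.
After the change, unemployed and labor force both rise by 12.88 → E = 191.56, U = 35.05, labor force = 226.61 million.
New unemployment rate = 35.05 / 226.61 = 15.47%.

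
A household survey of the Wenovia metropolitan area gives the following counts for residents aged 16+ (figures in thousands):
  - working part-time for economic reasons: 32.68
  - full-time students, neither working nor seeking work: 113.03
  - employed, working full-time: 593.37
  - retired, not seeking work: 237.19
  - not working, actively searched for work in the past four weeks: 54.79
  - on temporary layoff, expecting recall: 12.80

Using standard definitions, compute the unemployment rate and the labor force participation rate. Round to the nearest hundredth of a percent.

Unemployment rate ≈ 9.74%; labor force participation rate ≈ 66.45%.

Employed = 32.68 + 593.37 = 626.05 thousand (anyone who worked, including part-time for economic reasons, counts as employed).
Unemployed = 54.79 + 12.80 = 67.59 thousand (jobless and actively searching, or on temporary layoff).
Labor force = 626.05 + 67.59 = 693.64 thousand.
Not in labor force = 113.03 + 237.19 = 350.22 thousand (those not working and not actively searching are outside the labor force).
Civilian working-age population = 693.64 + 350.22 = 1,043.86 thousand.
Unemployment rate = 67.59 / 693.64 = 9.74%.
Labor force participation rate = 693.64 / 1,043.86 = 66.45%.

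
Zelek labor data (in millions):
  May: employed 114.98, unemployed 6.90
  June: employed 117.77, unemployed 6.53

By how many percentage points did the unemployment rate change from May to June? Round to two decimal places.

The unemployment rate changed by −0.41 percentage points.

May: labor force = 114.98 + 6.90 = 121.88; u = 6.90/121.88 = 5.66%.
June: labor force = 117.77 + 6.53 = 124.30; u = 6.53/124.30 = 5.25%.
Change = 5.25% − 5.66% = −0.41 pp.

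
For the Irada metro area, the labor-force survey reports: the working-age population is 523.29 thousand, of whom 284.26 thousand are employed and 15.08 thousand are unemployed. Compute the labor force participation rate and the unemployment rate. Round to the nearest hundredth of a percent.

Labor force = employed + unemployed = 284.26 + 15.08 = 299.34 thousand.
Unemployment rate = 15.08 / 299.34 = 5.04%.
Labor force participation rate = 299.34 / 523.29 = 57.20%.

Labor force participation rate ≈ 57.20%; unemployment rate ≈ 5.04%.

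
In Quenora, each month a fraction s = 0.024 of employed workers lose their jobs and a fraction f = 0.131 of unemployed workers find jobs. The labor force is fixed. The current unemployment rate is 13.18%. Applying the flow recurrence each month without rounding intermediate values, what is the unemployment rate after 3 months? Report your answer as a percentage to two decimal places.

Unemployment rate after three months ≈ 14.09%.

With a fixed labor force, u_{t+1} = u_t + s·(1−u_t) − f·u_t = u_t·(1−s−f) + s.
Here 1−s−f = 0.845 and s = 0.024.
u_1 = 0.131800 × 0.845 + 0.024 = 0.135371.
u_2 = 0.135371 × 0.845 + 0.024 = 0.138388.
u_3 = 0.138388 × 0.845 + 0.024 = 0.140938.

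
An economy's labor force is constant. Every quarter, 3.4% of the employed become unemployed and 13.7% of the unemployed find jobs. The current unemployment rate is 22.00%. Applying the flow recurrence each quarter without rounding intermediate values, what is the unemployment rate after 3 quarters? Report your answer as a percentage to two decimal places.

With a fixed labor force, u_{t+1} = u_t + s·(1−u_t) − f·u_t = u_t·(1−s−f) + s.
Here 1−s−f = 0.829 and s = 0.034.
u_1 = 0.220000 × 0.829 + 0.034 = 0.216380.
u_2 = 0.216380 × 0.829 + 0.034 = 0.213379.
u_3 = 0.213379 × 0.829 + 0.034 = 0.210891.

Unemployment rate after three quarters ≈ 21.09%.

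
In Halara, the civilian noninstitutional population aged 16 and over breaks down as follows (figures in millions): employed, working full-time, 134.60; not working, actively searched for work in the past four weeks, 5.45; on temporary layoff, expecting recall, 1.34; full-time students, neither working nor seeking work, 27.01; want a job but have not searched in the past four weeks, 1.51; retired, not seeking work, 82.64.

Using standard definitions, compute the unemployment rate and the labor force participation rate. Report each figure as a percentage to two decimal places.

Unemployment rate ≈ 4.80%; labor force participation rate ≈ 55.98%.

Employed = 134.60 million.
Unemployed = 5.45 + 1.34 = 6.79 million (jobless and actively searching, or on temporary layoff).
Labor force = 134.60 + 6.79 = 141.39 million.
Not in labor force = 27.01 + 1.51 + 82.64 = 111.16 million (those not working and not actively searching are outside the labor force — including those who want a job but have given up searching).
Civilian working-age population = 141.39 + 111.16 = 252.55 million.
Unemployment rate = 6.79 / 141.39 = 4.80%.
Labor force participation rate = 141.39 / 252.55 = 55.98%.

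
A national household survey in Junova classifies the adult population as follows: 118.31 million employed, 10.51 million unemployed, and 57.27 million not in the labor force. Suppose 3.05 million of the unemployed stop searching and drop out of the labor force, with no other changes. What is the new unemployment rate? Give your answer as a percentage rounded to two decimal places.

Initially, labor force = 118.31 + 10.51 = 128.82 million, so u = 10.51/128.82 = 8.16%.
After the change, unemployed and labor force both fall by 3.05 → E = 118.31, U = 7.46, labor force = 125.77 million.
New unemployment rate = 7.46 / 125.77 = 5.93%.

New unemployment rate ≈ 5.93%.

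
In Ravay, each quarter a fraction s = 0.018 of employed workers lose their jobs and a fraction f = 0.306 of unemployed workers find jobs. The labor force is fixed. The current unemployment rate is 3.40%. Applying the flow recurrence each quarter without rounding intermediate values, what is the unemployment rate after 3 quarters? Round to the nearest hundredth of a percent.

With a fixed labor force, u_{t+1} = u_t + s·(1−u_t) − f·u_t = u_t·(1−s−f) + s.
Here 1−s−f = 0.676 and s = 0.018.
u_1 = 0.034000 × 0.676 + 0.018 = 0.040984.
u_2 = 0.040984 × 0.676 + 0.018 = 0.045705.
u_3 = 0.045705 × 0.676 + 0.018 = 0.048897.

Unemployment rate after three quarters ≈ 4.89%.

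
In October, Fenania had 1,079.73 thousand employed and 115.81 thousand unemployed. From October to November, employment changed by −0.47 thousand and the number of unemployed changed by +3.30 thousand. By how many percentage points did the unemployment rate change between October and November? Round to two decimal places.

October: labor force = 1,079.73 + 115.81 = 1,195.54; u = 115.81/1,195.54 = 9.69%.
November: labor force = 1,079.26 + 119.11 = 1,198.37; u = 119.11/1,198.37 = 9.94%.
Change = 9.94% − 9.69% = +0.25 pp.

The unemployment rate changed by +0.25 percentage points.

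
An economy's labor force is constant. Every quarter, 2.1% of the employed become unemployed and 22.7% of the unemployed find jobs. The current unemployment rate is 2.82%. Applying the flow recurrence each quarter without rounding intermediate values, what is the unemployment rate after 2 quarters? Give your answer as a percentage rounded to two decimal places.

With a fixed labor force, u_{t+1} = u_t + s·(1−u_t) − f·u_t = u_t·(1−s−f) + s.
Here 1−s−f = 0.752 and s = 0.021.
u_1 = 0.028200 × 0.752 + 0.021 = 0.042206.
u_2 = 0.042206 × 0.752 + 0.021 = 0.052739.

Unemployment rate after two quarters ≈ 5.27%.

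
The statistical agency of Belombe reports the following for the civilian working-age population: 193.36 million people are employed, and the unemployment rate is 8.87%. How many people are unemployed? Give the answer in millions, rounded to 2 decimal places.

About 18.82 million are unemployed.

Let U be the number unemployed. The labor force is E + U, and U/(E+U) = 0.0887.
So U = 0.0887 × 193.36 / (1 − 0.0887) = 17.1510 / 0.9113 ≈ 18.82 million.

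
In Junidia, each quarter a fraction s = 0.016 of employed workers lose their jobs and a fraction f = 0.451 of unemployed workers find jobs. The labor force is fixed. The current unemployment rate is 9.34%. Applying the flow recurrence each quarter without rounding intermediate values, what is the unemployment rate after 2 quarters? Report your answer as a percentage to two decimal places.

Unemployment rate after two quarters ≈ 5.11%.

With a fixed labor force, u_{t+1} = u_t + s·(1−u_t) − f·u_t = u_t·(1−s−f) + s.
Here 1−s−f = 0.533 and s = 0.016.
u_1 = 0.093400 × 0.533 + 0.016 = 0.065782.
u_2 = 0.065782 × 0.533 + 0.016 = 0.051062.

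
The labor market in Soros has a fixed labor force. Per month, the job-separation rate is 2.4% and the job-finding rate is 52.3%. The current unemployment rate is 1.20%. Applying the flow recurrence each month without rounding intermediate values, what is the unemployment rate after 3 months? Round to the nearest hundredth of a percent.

Unemployment rate after three months ≈ 4.09%.

With a fixed labor force, u_{t+1} = u_t + s·(1−u_t) − f·u_t = u_t·(1−s−f) + s.
Here 1−s−f = 0.453 and s = 0.024.
u_1 = 0.012000 × 0.453 + 0.024 = 0.029436.
u_2 = 0.029436 × 0.453 + 0.024 = 0.037335.
u_3 = 0.037335 × 0.453 + 0.024 = 0.040913.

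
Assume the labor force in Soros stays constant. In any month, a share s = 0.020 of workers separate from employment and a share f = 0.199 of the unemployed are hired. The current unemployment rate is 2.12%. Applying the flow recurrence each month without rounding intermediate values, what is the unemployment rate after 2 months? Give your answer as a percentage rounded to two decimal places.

With a fixed labor force, u_{t+1} = u_t + s·(1−u_t) − f·u_t = u_t·(1−s−f) + s.
Here 1−s−f = 0.781 and s = 0.020.
u_1 = 0.021200 × 0.781 + 0.020 = 0.036557.
u_2 = 0.036557 × 0.781 + 0.020 = 0.048551.

Unemployment rate after two months ≈ 4.86%.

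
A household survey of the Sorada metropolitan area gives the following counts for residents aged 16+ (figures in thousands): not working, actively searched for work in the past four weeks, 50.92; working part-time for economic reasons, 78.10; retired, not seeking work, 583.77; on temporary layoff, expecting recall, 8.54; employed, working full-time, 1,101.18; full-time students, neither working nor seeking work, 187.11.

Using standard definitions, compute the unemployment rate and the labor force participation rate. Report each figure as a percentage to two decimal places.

Unemployment rate ≈ 4.80%; labor force participation rate ≈ 61.64%.

Employed = 78.10 + 1,101.18 = 1,179.28 thousand (anyone who worked, including part-time for economic reasons, counts as employed).
Unemployed = 50.92 + 8.54 = 59.46 thousand (jobless and actively searching, or on temporary layoff).
Labor force = 1,179.28 + 59.46 = 1,238.74 thousand.
Not in labor force = 583.77 + 187.11 = 770.88 thousand (those not working and not actively searching are outside the labor force).
Civilian working-age population = 1,238.74 + 770.88 = 2,009.62 thousand.
Unemployment rate = 59.46 / 1,238.74 = 4.80%.
Labor force participation rate = 1,238.74 / 2,009.62 = 61.64%.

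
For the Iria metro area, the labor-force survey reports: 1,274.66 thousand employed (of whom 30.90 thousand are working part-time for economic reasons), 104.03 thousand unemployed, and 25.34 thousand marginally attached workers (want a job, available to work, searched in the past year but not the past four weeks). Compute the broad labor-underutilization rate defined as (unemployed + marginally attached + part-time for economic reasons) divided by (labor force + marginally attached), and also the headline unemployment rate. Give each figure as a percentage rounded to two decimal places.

Broad underutilization rate ≈ 11.41%; headline unemployment rate ≈ 7.55%.

Labor force = 1,274.66 + 104.03 = 1,378.69 thousand.
Numerator = 104.03 + 25.34 + 30.90 = 160.27 thousand.
Denominator = 1,378.69 + 25.34 = 1,404.03 thousand.
Broad rate = 160.27 / 1,404.03 = 11.41%.
Headline unemployment rate = 104.03 / 1,378.69 = 7.55%.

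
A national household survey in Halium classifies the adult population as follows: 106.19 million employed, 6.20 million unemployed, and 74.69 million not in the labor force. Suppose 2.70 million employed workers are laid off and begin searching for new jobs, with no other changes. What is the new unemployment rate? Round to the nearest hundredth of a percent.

New unemployment rate ≈ 7.92%.

Initially, labor force = 106.19 + 6.20 = 112.39 million, so u = 6.20/112.39 = 5.52%.
After the change, employed falls and unemployed rises by 2.70; labor force unchanged → E = 103.49, U = 8.90, labor force = 112.39 million.
New unemployment rate = 8.90 / 112.39 = 7.92%.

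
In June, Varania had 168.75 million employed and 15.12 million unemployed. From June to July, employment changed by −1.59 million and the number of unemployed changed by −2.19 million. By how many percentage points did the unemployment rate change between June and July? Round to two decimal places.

The unemployment rate changed by −1.04 percentage points.

June: labor force = 168.75 + 15.12 = 183.87; u = 15.12/183.87 = 8.22%.
July: labor force = 167.16 + 12.93 = 180.09; u = 12.93/180.09 = 7.18%.
Change = 7.18% − 8.22% = −1.04 pp.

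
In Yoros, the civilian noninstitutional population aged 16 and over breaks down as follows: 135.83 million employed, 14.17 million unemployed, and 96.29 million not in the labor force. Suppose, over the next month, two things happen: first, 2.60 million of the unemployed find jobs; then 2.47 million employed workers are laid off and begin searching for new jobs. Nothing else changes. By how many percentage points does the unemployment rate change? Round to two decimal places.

The unemployment rate changes by −0.09 percentage points.

Initially, labor force = 135.83 + 14.17 = 150.00 million, so u = 14.17/150.00 = 9.45%.
After the first change, unemployed falls and employed rises by 2.60; labor force unchanged → E = 138.43, U = 11.57, labor force = 150.00 million.
After the second change, employed falls and unemployed rises by 2.47; labor force unchanged → E = 135.96, U = 14.04, labor force = 150.00 million.
New unemployment rate = 14.04 / 150.00 = 9.36%.
Change = 9.36% − 9.45% = −0.09 percentage points.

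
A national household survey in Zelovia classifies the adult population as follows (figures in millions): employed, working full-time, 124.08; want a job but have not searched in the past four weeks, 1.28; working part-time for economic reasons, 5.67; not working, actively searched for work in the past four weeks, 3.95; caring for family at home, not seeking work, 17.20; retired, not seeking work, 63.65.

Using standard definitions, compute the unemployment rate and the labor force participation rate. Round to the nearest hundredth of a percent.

Unemployment rate ≈ 2.95%; labor force participation rate ≈ 61.95%.

Employed = 124.08 + 5.67 = 129.75 million (anyone who worked, including part-time for economic reasons, counts as employed).
Unemployed = 3.95 million.
Labor force = 129.75 + 3.95 = 133.70 million.
Not in labor force = 1.28 + 17.20 + 63.65 = 82.13 million (those not working and not actively searching are outside the labor force — including those who want a job but have given up searching).
Civilian working-age population = 133.70 + 82.13 = 215.83 million.
Unemployment rate = 3.95 / 133.70 = 2.95%.
Labor force participation rate = 133.70 / 215.83 = 61.95%.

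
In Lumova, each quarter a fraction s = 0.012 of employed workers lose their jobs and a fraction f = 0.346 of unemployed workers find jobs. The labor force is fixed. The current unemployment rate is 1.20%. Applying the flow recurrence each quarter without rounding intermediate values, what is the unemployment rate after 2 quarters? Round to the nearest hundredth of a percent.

With a fixed labor force, u_{t+1} = u_t + s·(1−u_t) − f·u_t = u_t·(1−s−f) + s.
Here 1−s−f = 0.642 and s = 0.012.
u_1 = 0.012000 × 0.642 + 0.012 = 0.019704.
u_2 = 0.019704 × 0.642 + 0.012 = 0.024650.

Unemployment rate after two quarters ≈ 2.46%.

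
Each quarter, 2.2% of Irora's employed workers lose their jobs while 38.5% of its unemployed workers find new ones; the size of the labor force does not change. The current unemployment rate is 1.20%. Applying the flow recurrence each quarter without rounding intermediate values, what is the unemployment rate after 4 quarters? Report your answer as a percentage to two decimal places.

With a fixed labor force, u_{t+1} = u_t + s·(1−u_t) − f·u_t = u_t·(1−s−f) + s.
Here 1−s−f = 0.593 and s = 0.022.
u_1 = 0.012000 × 0.593 + 0.022 = 0.029116.
u_2 = 0.029116 × 0.593 + 0.022 = 0.039266.
u_3 = 0.039266 × 0.593 + 0.022 = 0.045285.
u_4 = 0.045285 × 0.593 + 0.022 = 0.048854.

Unemployment rate after four quarters ≈ 4.89%.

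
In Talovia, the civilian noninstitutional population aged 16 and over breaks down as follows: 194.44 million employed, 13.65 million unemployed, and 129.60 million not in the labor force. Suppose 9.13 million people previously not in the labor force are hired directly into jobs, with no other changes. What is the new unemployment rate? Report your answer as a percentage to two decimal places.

Initially, labor force = 194.44 + 13.65 = 208.09 million, so u = 13.65/208.09 = 6.56%.
After the change, employed and labor force both rise by 9.13; unemployed unchanged → E = 203.57, U = 13.65, labor force = 217.22 million.
New unemployment rate = 13.65 / 217.22 = 6.28%.

New unemployment rate ≈ 6.28%.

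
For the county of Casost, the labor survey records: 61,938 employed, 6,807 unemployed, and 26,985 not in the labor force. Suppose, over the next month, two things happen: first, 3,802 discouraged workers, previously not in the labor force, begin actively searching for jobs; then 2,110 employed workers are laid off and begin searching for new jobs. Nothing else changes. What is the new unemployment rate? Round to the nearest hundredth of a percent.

Initially, labor force = 61,938 + 6,807 = 68,745, so u = 6,807/68,745 = 9.90%.
After the first change, unemployed and labor force both rise by 3,802 → E = 61,938, U = 10,609, labor force = 72,547.
After the second change, employed falls and unemployed rises by 2,110; labor force unchanged → E = 59,828, U = 12,719, labor force = 72,547.
New unemployment rate = 12,719 / 72,547 = 17.53%.

New unemployment rate ≈ 17.53%.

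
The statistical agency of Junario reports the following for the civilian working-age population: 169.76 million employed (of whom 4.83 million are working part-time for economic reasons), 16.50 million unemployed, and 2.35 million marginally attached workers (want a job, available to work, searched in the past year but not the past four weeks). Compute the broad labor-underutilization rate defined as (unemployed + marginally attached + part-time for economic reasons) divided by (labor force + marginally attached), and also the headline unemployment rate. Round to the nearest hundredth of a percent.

Broad underutilization rate ≈ 12.56%; headline unemployment rate ≈ 8.86%.

Labor force = 169.76 + 16.50 = 186.26 million.
Numerator = 16.50 + 2.35 + 4.83 = 23.68 million.
Denominator = 186.26 + 2.35 = 188.61 million.
Broad rate = 23.68 / 188.61 = 12.56%.
Headline unemployment rate = 16.50 / 186.26 = 8.86%.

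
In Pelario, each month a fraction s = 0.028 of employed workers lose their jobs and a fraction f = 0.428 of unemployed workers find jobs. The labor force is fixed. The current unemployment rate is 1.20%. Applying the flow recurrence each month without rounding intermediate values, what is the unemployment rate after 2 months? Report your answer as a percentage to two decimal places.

Unemployment rate after two months ≈ 4.68%.

With a fixed labor force, u_{t+1} = u_t + s·(1−u_t) − f·u_t = u_t·(1−s−f) + s.
Here 1−s−f = 0.544 and s = 0.028.
u_1 = 0.012000 × 0.544 + 0.028 = 0.034528.
u_2 = 0.034528 × 0.544 + 0.028 = 0.046783.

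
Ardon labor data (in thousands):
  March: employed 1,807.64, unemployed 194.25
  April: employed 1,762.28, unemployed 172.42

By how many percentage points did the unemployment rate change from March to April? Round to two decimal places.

The unemployment rate changed by −0.79 percentage points.

March: labor force = 1,807.64 + 194.25 = 2,001.89; u = 194.25/2,001.89 = 9.70%.
April: labor force = 1,762.28 + 172.42 = 1,934.70; u = 172.42/1,934.70 = 8.91%.
Change = 8.91% − 9.70% = −0.79 pp.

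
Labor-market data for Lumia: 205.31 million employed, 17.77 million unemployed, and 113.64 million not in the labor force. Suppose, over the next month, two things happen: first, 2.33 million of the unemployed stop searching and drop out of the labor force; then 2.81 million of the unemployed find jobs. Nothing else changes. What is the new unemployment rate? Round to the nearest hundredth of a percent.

Initially, labor force = 205.31 + 17.77 = 223.08 million, so u = 17.77/223.08 = 7.97%.
After the first change, unemployed and labor force both fall by 2.33 → E = 205.31, U = 15.44, labor force = 220.75 million.
After the second change, unemployed falls and employed rises by 2.81; labor force unchanged → E = 208.12, U = 12.63, labor force = 220.75 million.
New unemployment rate = 12.63 / 220.75 = 5.72%.

New unemployment rate ≈ 5.72%.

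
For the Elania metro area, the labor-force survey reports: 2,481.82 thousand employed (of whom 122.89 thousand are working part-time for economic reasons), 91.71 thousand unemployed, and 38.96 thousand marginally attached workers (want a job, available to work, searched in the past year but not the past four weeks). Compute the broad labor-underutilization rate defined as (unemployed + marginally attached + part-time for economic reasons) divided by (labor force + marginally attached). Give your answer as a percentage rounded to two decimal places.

Broad underutilization rate ≈ 9.71%.

Labor force = 2,481.82 + 91.71 = 2,573.53 thousand.
Numerator = 91.71 + 38.96 + 122.89 = 253.56 thousand.
Denominator = 2,573.53 + 38.96 = 2,612.49 thousand.
Broad rate = 253.56 / 2,612.49 = 9.71%.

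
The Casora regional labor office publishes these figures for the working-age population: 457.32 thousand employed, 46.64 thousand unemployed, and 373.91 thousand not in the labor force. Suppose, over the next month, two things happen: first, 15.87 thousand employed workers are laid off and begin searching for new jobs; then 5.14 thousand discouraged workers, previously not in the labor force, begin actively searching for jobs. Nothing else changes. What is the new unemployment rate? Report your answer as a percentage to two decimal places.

Initially, labor force = 457.32 + 46.64 = 503.96 thousand, so u = 46.64/503.96 = 9.25%.
After the first change, employed falls and unemployed rises by 15.87; labor force unchanged → E = 441.45, U = 62.51, labor force = 503.96 thousand.
After the second change, unemployed and labor force both rise by 5.14 → E = 441.45, U = 67.65, labor force = 509.10 thousand.
New unemployment rate = 67.65 / 509.10 = 13.29%.

New unemployment rate ≈ 13.29%.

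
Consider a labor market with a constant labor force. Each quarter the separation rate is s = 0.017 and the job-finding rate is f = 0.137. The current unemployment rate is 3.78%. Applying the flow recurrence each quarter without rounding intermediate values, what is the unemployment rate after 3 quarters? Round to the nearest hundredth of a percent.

With a fixed labor force, u_{t+1} = u_t + s·(1−u_t) − f·u_t = u_t·(1−s−f) + s.
Here 1−s−f = 0.846 and s = 0.017.
u_1 = 0.037800 × 0.846 + 0.017 = 0.048979.
u_2 = 0.048979 × 0.846 + 0.017 = 0.058436.
u_3 = 0.058436 × 0.846 + 0.017 = 0.066437.

Unemployment rate after three quarters ≈ 6.64%.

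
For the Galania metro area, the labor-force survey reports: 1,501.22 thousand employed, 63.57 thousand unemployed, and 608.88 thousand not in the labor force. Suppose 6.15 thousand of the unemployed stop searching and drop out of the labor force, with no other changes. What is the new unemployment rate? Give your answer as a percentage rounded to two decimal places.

New unemployment rate ≈ 3.68%.

Initially, labor force = 1,501.22 + 63.57 = 1,564.79 thousand, so u = 63.57/1,564.79 = 4.06%.
After the change, unemployed and labor force both fall by 6.15 → E = 1,501.22, U = 57.42, labor force = 1,558.64 thousand.
New unemployment rate = 57.42 / 1,558.64 = 3.68%.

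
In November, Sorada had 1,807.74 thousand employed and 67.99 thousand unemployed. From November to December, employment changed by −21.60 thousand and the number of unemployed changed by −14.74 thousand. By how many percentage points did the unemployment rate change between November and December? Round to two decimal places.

The unemployment rate changed by −0.73 percentage points.

November: labor force = 1,807.74 + 67.99 = 1,875.73; u = 67.99/1,875.73 = 3.62%.
December: labor force = 1,786.14 + 53.25 = 1,839.39; u = 53.25/1,839.39 = 2.89%.
Change = 2.89% − 3.62% = −0.73 pp.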